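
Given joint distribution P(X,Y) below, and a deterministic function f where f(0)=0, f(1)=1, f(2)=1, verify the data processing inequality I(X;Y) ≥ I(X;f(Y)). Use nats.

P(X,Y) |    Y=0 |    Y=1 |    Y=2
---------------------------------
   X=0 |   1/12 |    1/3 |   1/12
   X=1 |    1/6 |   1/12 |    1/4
I(X;Y) = 0.1381, I(X;f(Y)) = 0.0188, inequality holds: 0.1381 ≥ 0.0188

Data Processing Inequality: For any Markov chain X → Y → Z, we have I(X;Y) ≥ I(X;Z).

Here Z = f(Y) is a deterministic function of Y, forming X → Y → Z.

Original I(X;Y) = 0.1381 nats

After applying f:
P(X,Z) where Z=f(Y):
- P(X,Z=0) = P(X,Y=0)
- P(X,Z=1) = P(X,Y=1) + P(X,Y=2)

I(X;Z) = I(X;f(Y)) = 0.0188 nats

Verification: 0.1381 ≥ 0.0188 ✓

Information cannot be created by processing; the function f can only lose information about X.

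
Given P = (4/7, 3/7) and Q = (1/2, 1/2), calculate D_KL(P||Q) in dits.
0.0044 dits

KL divergence: D_KL(P||Q) = Σ p(x) log(p(x)/q(x))

Computing term by term:
  x=0: 4/7 × log_10[(4/7)/(1/2)] = 4/7 × 0.0580 = 0.0331
  x=1: 3/7 × log_10[(3/7)/(1/2)] = 3/7 × -0.0669 = -0.0287

D_KL(P||Q) = 0.0044 dits

Note: KL divergence is always non-negative and equals 0 iff P = Q.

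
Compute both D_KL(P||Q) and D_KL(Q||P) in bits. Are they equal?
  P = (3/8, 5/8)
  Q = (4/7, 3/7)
D_KL(P||Q) = 0.1123, D_KL(Q||P) = 0.1140

KL divergence is not symmetric: D_KL(P||Q) ≠ D_KL(Q||P) in general.

D_KL(P||Q) = 0.1123 bits
D_KL(Q||P) = 0.1140 bits

No, they are not equal!

This asymmetry is why KL divergence is not a true distance metric.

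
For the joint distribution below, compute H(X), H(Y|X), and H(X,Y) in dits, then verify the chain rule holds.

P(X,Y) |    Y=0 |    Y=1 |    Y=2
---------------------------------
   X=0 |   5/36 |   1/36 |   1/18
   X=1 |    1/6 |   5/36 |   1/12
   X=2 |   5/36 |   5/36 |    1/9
H(X,Y) = 0.9149, H(X) = 0.4642, H(Y|X) = 0.4507 (all in dits)

Chain rule: H(X,Y) = H(X) + H(Y|X)

Left side — joint entropy directly:
H(X,Y) = -Σ p(x,y) log p(x,y) = 0.9149 dits

Right side — compute H(Y|X) from the conditional distributions:
P(X) = (2/9, 7/18, 7/18), so H(X) = 0.4642 dits
H(Y|X) = Σ_x P(X=x) · H(Y|X=x):
  P(Y|X=0) = (5/8, 1/8, 1/4), H(Y|X=0) = 0.3910, weight P(X=0) = 2/9
  P(Y|X=1) = (3/7, 5/14, 3/14), H(Y|X=1) = 0.4608, weight P(X=1) = 7/18
  P(Y|X=2) = (5/14, 5/14, 2/7), H(Y|X=2) = 0.4748, weight P(X=2) = 7/18
H(Y|X) = 0.4507 dits

H(X) + H(Y|X) = 0.4642 + 0.4507 = 0.9149 dits

Both sides equal 0.9149 dits. ✓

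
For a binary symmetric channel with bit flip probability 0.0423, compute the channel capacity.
0.7473 bits

For a binary symmetric channel (BSC) with error probability p:
Capacity C = 1 - H(p) bits per symbol

where H(p) = -p log₂(p) - (1-p) log₂(1-p) is the binary entropy function.

H(0.0423) = 0.2527 bits
C = 1 - 0.2527 = 0.7473 bits per symbol

This means we can reliably transmit up to 0.7473 bits of information per channel use.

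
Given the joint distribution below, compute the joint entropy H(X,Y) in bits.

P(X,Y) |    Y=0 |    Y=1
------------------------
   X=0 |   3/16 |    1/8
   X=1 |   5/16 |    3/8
1.8829 bits

Joint entropy is H(X,Y) = -Σ_{x,y} p(x,y) log p(x,y).

Summing over all non-zero entries:
H(X,Y) = -[3/16·log_2(3/16) + 1/8·log_2(1/8) + 5/16·log_2(5/16) + 3/8·log_2(3/8)]
H(X,Y) = 1.8829 bits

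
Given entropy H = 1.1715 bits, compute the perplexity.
2.2525

Perplexity is 2^H (or exp(H) for natural log).

H = 1.1715 bits
Perplexity = 2^1.1715 = 2.2525

Interpretation: The model's uncertainty is equivalent to choosing uniformly among 2.3 options.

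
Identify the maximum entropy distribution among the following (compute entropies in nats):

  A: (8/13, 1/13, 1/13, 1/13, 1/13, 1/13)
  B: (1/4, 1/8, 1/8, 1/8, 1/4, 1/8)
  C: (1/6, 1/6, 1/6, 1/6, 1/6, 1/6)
C

For a discrete distribution over n outcomes, entropy is maximized by the uniform distribution.

Computing entropies:
H(A) = 1.2853 nats
H(B) = 1.7329 nats
H(C) = 1.7918 nats

The uniform distribution (where all probabilities equal 1/6) achieves the maximum entropy of log_e(6) = 1.7918 nats.

Distribution C has the highest entropy.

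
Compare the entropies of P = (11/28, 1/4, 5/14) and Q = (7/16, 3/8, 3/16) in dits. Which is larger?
P

Computing entropies in dits:
H(P) = 0.4696
H(Q) = 0.4531

Distribution P has higher entropy.

Intuition: The distribution closer to uniform (more spread out) has higher entropy.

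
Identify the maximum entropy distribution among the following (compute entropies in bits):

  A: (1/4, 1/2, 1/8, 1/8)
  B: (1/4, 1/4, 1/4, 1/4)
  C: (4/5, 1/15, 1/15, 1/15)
B

For a discrete distribution over n outcomes, entropy is maximized by the uniform distribution.

Computing entropies:
H(A) = 1.7500 bits
H(B) = 2.0000 bits
H(C) = 1.0389 bits

The uniform distribution (where all probabilities equal 1/4) achieves the maximum entropy of log_2(4) = 2.0000 bits.

Distribution B has the highest entropy.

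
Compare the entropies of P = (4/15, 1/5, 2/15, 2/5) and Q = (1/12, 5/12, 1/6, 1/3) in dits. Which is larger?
P

Computing entropies in dits:
H(P) = 0.5687
H(Q) = 0.5371

Distribution P has higher entropy.

Intuition: The distribution closer to uniform (more spread out) has higher entropy.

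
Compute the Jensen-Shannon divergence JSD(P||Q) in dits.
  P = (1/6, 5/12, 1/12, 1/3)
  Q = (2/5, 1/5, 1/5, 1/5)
0.0282 dits

Jensen-Shannon divergence is:
JSD(P||Q) = 0.5 × D_KL(P||M) + 0.5 × D_KL(Q||M)
where M = 0.5 × (P + Q) is the mixture distribution.

M = 0.5 × (1/6, 5/12, 1/12, 1/3) + 0.5 × (2/5, 1/5, 1/5, 1/5) = (0.283333, 0.308333, 0.141667, 4/15)

D_KL(P||M) = 0.0292 dits
D_KL(Q||M) = 0.0273 dits

JSD(P||Q) = 0.5 × 0.0292 + 0.5 × 0.0273 = 0.0282 dits

Unlike KL divergence, JSD is symmetric and bounded: 0 ≤ JSD ≤ log(2).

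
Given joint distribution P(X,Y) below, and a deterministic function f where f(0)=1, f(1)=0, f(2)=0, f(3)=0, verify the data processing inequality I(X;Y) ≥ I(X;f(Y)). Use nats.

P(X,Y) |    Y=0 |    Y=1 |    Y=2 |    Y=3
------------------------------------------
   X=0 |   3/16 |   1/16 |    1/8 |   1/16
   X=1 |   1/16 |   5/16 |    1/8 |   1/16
I(X;Y) = 0.1158, I(X;f(Y)) = 0.0673, inequality holds: 0.1158 ≥ 0.0673

Data Processing Inequality: For any Markov chain X → Y → Z, we have I(X;Y) ≥ I(X;Z).

Here Z = f(Y) is a deterministic function of Y, forming X → Y → Z.

Original I(X;Y) = 0.1158 nats

After applying f:
P(X,Z) where Z=f(Y):
- P(X,Z=0) = P(X,Y=1) + P(X,Y=2) + P(X,Y=3)
- P(X,Z=1) = P(X,Y=0)

I(X;Z) = I(X;f(Y)) = 0.0673 nats

Verification: 0.1158 ≥ 0.0673 ✓

Information cannot be created by processing; the function f can only lose information about X.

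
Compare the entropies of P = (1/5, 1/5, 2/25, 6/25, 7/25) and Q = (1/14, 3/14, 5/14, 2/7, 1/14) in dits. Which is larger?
P

Computing entropies in dits:
H(P) = 0.6709
H(Q) = 0.6222

Distribution P has higher entropy.

Intuition: The distribution closer to uniform (more spread out) has higher entropy.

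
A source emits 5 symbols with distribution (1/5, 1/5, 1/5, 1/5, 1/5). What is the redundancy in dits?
0.0000 dits

Redundancy measures how far a source is from maximum entropy:
R = H_max - H(X)

Maximum entropy for 5 symbols: H_max = log_10(5) = 0.6990 dits
Actual entropy: H(X) = 0.6990 dits
Redundancy: R = 0.6990 - 0.6990 = 0.0000 dits

This redundancy represents potential for compression: the source could be compressed by 0.0000 dits per symbol.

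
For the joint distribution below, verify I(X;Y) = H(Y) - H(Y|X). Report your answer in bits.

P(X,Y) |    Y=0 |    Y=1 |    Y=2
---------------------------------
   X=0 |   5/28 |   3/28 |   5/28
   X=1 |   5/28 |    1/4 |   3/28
I(X;Y) = 0.0517 bits

Mutual information has multiple equivalent forms:
- I(X;Y) = H(X) - H(X|Y)
- I(X;Y) = H(Y) - H(Y|X)
- I(X;Y) = H(X) + H(Y) - H(X,Y)

Computing all quantities:
H(X) = 0.9963, H(Y) = 1.5774, H(X,Y) = 2.5220
H(X|Y) = 0.9446, H(Y|X) = 1.5257

Verification:
H(X) - H(X|Y) = 0.9963 - 0.9446 = 0.0517
H(Y) - H(Y|X) = 1.5774 - 1.5257 = 0.0517
H(X) + H(Y) - H(X,Y) = 0.9963 + 1.5774 - 2.5220 = 0.0517

All forms give I(X;Y) = 0.0517 bits. ✓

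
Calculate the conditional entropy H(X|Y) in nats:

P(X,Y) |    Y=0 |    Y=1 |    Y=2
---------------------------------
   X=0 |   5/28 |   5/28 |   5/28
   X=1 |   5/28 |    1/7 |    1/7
0.6892 nats

Using the chain rule: H(X|Y) = H(X,Y) - H(Y)

First, compute H(X,Y) = 1.7865 nats

Marginal P(Y) = (5/14, 9/28, 9/28)
H(Y) = 1.0974 nats

H(X|Y) = H(X,Y) - H(Y) = 1.7865 - 1.0974 = 0.6892 nats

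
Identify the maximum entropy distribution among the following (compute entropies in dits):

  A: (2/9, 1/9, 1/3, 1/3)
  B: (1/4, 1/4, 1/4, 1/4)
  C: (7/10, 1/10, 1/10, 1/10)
B

For a discrete distribution over n outcomes, entropy is maximized by the uniform distribution.

Computing entropies:
H(A) = 0.5693 dits
H(B) = 0.6021 dits
H(C) = 0.4084 dits

The uniform distribution (where all probabilities equal 1/4) achieves the maximum entropy of log_10(4) = 0.6021 dits.

Distribution B has the highest entropy.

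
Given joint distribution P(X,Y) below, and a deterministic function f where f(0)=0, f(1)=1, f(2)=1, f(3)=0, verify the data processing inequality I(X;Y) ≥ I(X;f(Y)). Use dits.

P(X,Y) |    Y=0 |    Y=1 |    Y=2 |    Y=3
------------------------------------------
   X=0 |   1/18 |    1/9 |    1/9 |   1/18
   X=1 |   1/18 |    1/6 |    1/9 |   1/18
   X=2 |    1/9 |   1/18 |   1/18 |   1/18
I(X;Y) = 0.0195, I(X;f(Y)) = 0.0158, inequality holds: 0.0195 ≥ 0.0158

Data Processing Inequality: For any Markov chain X → Y → Z, we have I(X;Y) ≥ I(X;Z).

Here Z = f(Y) is a deterministic function of Y, forming X → Y → Z.

Original I(X;Y) = 0.0195 dits

After applying f:
P(X,Z) where Z=f(Y):
- P(X,Z=0) = P(X,Y=0) + P(X,Y=3)
- P(X,Z=1) = P(X,Y=1) + P(X,Y=2)

I(X;Z) = I(X;f(Y)) = 0.0158 dits

Verification: 0.0195 ≥ 0.0158 ✓

Information cannot be created by processing; the function f can only lose information about X.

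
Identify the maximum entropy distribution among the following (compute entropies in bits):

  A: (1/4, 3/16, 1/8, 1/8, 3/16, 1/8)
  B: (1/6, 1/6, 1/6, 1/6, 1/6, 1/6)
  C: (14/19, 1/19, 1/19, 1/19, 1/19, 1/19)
B

For a discrete distribution over n outcomes, entropy is maximized by the uniform distribution.

Computing entropies:
H(A) = 2.5306 bits
H(B) = 2.5850 bits
H(C) = 1.4425 bits

The uniform distribution (where all probabilities equal 1/6) achieves the maximum entropy of log_2(6) = 2.5850 bits.

Distribution B has the highest entropy.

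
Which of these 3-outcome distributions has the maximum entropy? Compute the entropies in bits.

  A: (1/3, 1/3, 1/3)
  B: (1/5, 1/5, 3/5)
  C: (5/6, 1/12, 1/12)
A

For a discrete distribution over n outcomes, entropy is maximized by the uniform distribution.

Computing entropies:
H(A) = 1.5850 bits
H(B) = 1.3710 bits
H(C) = 0.8167 bits

The uniform distribution (where all probabilities equal 1/3) achieves the maximum entropy of log_2(3) = 1.5850 bits.

Distribution A has the highest entropy.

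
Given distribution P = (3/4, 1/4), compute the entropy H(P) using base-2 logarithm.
0.8113 bits

Shannon entropy is H(X) = -Σ p(x) log p(x).

For P = (3/4, 1/4):
H = -3/4 × log_2(3/4) -1/4 × log_2(1/4)
H = 0.8113 bits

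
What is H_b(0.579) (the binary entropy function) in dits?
0.2956 dits

The binary entropy function is:
H(p) = -p log(p) - (1-p) log(1-p)

H(0.579) = -0.579 × log_10(0.579) - 0.421 × log_10(0.421)
H(0.579) = 0.2956 dits

Note: Binary entropy is maximized at p=0.5 (H=1 bit) and minimized at p=0 or p=1 (H=0).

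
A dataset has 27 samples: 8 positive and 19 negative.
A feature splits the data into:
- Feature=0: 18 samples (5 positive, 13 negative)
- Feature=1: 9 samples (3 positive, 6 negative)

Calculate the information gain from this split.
0.0023 bits

Information Gain = H(Y) - H(Y|Feature)

Before split:
P(positive) = 8/27 = 0.2963
H(Y) = 0.8767 bits

After split:
Feature=0: H = 0.8524 bits (weight = 18/27)
Feature=1: H = 0.9183 bits (weight = 9/27)
H(Y|Feature) = (18/27)×0.8524 + (9/27)×0.9183 = 0.8744 bits

Information Gain = 0.8767 - 0.8744 = 0.0023 bits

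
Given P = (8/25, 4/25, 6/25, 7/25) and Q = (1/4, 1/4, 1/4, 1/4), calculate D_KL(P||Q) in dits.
0.0128 dits

KL divergence: D_KL(P||Q) = Σ p(x) log(p(x)/q(x))

Computing term by term:
  x=0: 8/25 × log_10[(8/25)/(1/4)] = 8/25 × 0.1072 = 0.0343
  x=1: 4/25 × log_10[(4/25)/(1/4)] = 4/25 × -0.1938 = -0.0310
  x=2: 6/25 × log_10[(6/25)/(1/4)] = 6/25 × -0.0177 = -0.0043
  x=3: 7/25 × log_10[(7/25)/(1/4)] = 7/25 × 0.0492 = 0.0138

D_KL(P||Q) = 0.0128 dits

Note: KL divergence is always non-negative and equals 0 iff P = Q.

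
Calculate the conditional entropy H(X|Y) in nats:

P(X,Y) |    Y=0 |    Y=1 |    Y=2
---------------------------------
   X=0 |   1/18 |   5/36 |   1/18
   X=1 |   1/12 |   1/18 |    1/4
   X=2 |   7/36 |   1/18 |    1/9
0.9551 nats

Using the chain rule: H(X|Y) = H(X,Y) - H(Y)

First, compute H(X,Y) = 2.0327 nats

Marginal P(Y) = (1/3, 1/4, 5/12)
H(Y) = 1.0776 nats

H(X|Y) = H(X,Y) - H(Y) = 2.0327 - 1.0776 = 0.9551 nats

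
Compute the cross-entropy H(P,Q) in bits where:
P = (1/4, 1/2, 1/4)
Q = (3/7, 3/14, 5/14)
1.7882 bits

Cross-entropy: H(P,Q) = -Σ p(x) log q(x)

Alternatively: H(P,Q) = H(P) + D_KL(P||Q)
H(P) = 1.5000 bits
D_KL(P||Q) = 0.2882 bits

H(P,Q) = 1.5000 + 0.2882 = 1.7882 bits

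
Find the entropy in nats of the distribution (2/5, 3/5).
0.6730 nats

Shannon entropy is H(X) = -Σ p(x) log p(x).

For P = (2/5, 3/5):
H = -2/5 × log_e(2/5) -3/5 × log_e(3/5)
H = 0.6730 nats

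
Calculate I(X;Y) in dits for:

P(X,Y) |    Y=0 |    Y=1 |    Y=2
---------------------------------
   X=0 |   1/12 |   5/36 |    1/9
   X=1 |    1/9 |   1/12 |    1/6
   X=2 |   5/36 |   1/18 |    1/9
0.0137 dits

Mutual information: I(X;Y) = H(X) + H(Y) - H(X,Y)

Marginals:
P(X) = (1/3, 13/36, 11/36), H(X) = 0.4761 dits
P(Y) = (1/3, 5/18, 7/18), H(Y) = 0.4731 dits

Joint entropy: H(X,Y) = 0.9355 dits

I(X;Y) = 0.4761 + 0.4731 - 0.9355 = 0.0137 dits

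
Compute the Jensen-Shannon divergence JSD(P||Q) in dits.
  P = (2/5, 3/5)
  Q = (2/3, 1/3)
0.0157 dits

Jensen-Shannon divergence is:
JSD(P||Q) = 0.5 × D_KL(P||M) + 0.5 × D_KL(Q||M)
where M = 0.5 × (P + Q) is the mixture distribution.

M = 0.5 × (2/5, 3/5) + 0.5 × (2/3, 1/3) = (8/15, 7/15)

D_KL(P||M) = 0.0155 dits
D_KL(Q||M) = 0.0159 dits

JSD(P||Q) = 0.5 × 0.0155 + 0.5 × 0.0159 = 0.0157 dits

Unlike KL divergence, JSD is symmetric and bounded: 0 ≤ JSD ≤ log(2).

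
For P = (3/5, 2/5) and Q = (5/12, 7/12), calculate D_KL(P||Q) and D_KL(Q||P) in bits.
D_KL(P||Q) = 0.0979, D_KL(Q||P) = 0.0983

KL divergence is not symmetric: D_KL(P||Q) ≠ D_KL(Q||P) in general.

D_KL(P||Q) = 0.0979 bits
D_KL(Q||P) = 0.0983 bits

No, they are not equal!

This asymmetry is why KL divergence is not a true distance metric.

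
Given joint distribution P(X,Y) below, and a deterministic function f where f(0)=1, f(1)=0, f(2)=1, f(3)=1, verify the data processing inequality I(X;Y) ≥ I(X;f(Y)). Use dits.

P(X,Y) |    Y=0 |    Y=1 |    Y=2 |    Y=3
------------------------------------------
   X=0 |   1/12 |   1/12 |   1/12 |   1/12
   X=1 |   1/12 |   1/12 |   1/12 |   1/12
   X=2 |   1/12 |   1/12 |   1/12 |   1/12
I(X;Y) = 0.0000, I(X;f(Y)) = 0.0000, inequality holds: 0.0000 ≥ 0.0000

Data Processing Inequality: For any Markov chain X → Y → Z, we have I(X;Y) ≥ I(X;Z).

Here Z = f(Y) is a deterministic function of Y, forming X → Y → Z.

Original I(X;Y) = 0.0000 dits

After applying f:
P(X,Z) where Z=f(Y):
- P(X,Z=0) = P(X,Y=1)
- P(X,Z=1) = P(X,Y=0) + P(X,Y=2) + P(X,Y=3)

I(X;Z) = I(X;f(Y)) = 0.0000 dits

Verification: 0.0000 ≥ 0.0000 ✓

Information cannot be created by processing; the function f can only lose information about X.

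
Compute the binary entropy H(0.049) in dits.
0.0849 dits

The binary entropy function is:
H(p) = -p log(p) - (1-p) log(1-p)

H(0.049) = -0.049 × log_10(0.049) - 0.951 × log_10(0.951)
H(0.049) = 0.0849 dits

Note: Binary entropy is maximized at p=0.5 (H=1 bit) and minimized at p=0 or p=1 (H=0).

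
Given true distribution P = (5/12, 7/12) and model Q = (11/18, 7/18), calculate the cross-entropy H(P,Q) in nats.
0.7561 nats

Cross-entropy: H(P,Q) = -Σ p(x) log q(x)

Alternatively: H(P,Q) = H(P) + D_KL(P||Q)
H(P) = 0.6792 nats
D_KL(P||Q) = 0.0769 nats

H(P,Q) = 0.6792 + 0.0769 = 0.7561 nats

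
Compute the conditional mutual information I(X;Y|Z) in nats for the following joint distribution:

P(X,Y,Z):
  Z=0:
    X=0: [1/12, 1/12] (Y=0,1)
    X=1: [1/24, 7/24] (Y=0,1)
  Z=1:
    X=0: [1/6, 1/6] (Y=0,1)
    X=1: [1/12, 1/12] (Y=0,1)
0.0401 nats

Conditional mutual information: I(X;Y|Z) = H(X|Z) + H(Y|Z) - H(X,Y|Z)

H(Z) = 0.6931
H(X,Z) = 1.3297 → H(X|Z) = 0.6365
H(Y,Z) = 1.3209 → H(Y|Z) = 0.6277
H(X,Y,Z) = 1.9173 → H(X,Y|Z) = 1.2242

I(X;Y|Z) = 0.6365 + 0.6277 - 1.2242 = 0.0401 nats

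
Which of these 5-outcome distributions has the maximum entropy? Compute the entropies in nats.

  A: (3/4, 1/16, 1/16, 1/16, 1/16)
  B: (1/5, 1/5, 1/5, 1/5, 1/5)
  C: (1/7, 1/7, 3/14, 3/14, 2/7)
B

For a discrete distribution over n outcomes, entropy is maximized by the uniform distribution.

Computing entropies:
H(A) = 0.9089 nats
H(B) = 1.6094 nats
H(C) = 1.5741 nats

The uniform distribution (where all probabilities equal 1/5) achieves the maximum entropy of log_e(5) = 1.6094 nats.

Distribution B has the highest entropy.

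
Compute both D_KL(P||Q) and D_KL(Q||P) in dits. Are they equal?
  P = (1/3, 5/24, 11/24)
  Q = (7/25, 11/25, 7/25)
D_KL(P||Q) = 0.0557, D_KL(Q||P) = 0.0617

KL divergence is not symmetric: D_KL(P||Q) ≠ D_KL(Q||P) in general.

D_KL(P||Q) = 0.0557 dits
D_KL(Q||P) = 0.0617 dits

No, they are not equal!

This asymmetry is why KL divergence is not a true distance metric.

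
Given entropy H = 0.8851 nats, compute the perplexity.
2.4232

Perplexity is e^H (or exp(H) for natural log).

H = 0.8851 nats
Perplexity = e^0.8851 = 2.4232

Interpretation: The model's uncertainty is equivalent to choosing uniformly among 2.4 options.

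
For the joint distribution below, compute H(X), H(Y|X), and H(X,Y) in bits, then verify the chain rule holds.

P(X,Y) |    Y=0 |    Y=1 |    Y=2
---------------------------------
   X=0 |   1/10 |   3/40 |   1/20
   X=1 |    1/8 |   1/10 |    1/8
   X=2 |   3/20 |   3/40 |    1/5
H(X,Y) = 3.0660, H(X) = 1.5389, H(Y|X) = 1.5270 (all in bits)

Chain rule: H(X,Y) = H(X) + H(Y|X)

Left side — joint entropy directly:
H(X,Y) = -Σ p(x,y) log p(x,y) = 3.0660 bits

Right side — compute H(Y|X) from the conditional distributions:
P(X) = (9/40, 7/20, 17/40), so H(X) = 1.5389 bits
H(Y|X) = Σ_x P(X=x) · H(Y|X=x):
  P(Y|X=0) = (4/9, 1/3, 2/9), H(Y|X=0) = 1.5305, weight P(X=0) = 9/40
  P(Y|X=1) = (5/14, 2/7, 5/14), H(Y|X=1) = 1.5774, weight P(X=1) = 7/20
  P(Y|X=2) = (6/17, 3/17, 8/17), H(Y|X=2) = 1.4837, weight P(X=2) = 17/40
H(Y|X) = 1.5270 bits

H(X) + H(Y|X) = 1.5389 + 1.5270 = 3.0660 bits

Both sides equal 3.0660 bits. ✓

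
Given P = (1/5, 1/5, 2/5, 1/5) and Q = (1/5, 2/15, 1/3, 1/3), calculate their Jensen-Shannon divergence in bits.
0.0192 bits

Jensen-Shannon divergence is:
JSD(P||Q) = 0.5 × D_KL(P||M) + 0.5 × D_KL(Q||M)
where M = 0.5 × (P + Q) is the mixture distribution.

M = 0.5 × (1/5, 1/5, 2/5, 1/5) + 0.5 × (1/5, 2/15, 1/3, 1/3) = (1/5, 1/6, 11/30, 4/15)

D_KL(P||M) = 0.0198 bits
D_KL(Q||M) = 0.0186 bits

JSD(P||Q) = 0.5 × 0.0198 + 0.5 × 0.0186 = 0.0192 bits

Unlike KL divergence, JSD is symmetric and bounded: 0 ≤ JSD ≤ log(2).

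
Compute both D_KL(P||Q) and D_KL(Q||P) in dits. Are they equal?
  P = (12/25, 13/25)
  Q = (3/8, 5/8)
D_KL(P||Q) = 0.0099, D_KL(Q||P) = 0.0097

KL divergence is not symmetric: D_KL(P||Q) ≠ D_KL(Q||P) in general.

D_KL(P||Q) = 0.0099 dits
D_KL(Q||P) = 0.0097 dits

No, they are not equal!

This asymmetry is why KL divergence is not a true distance metric.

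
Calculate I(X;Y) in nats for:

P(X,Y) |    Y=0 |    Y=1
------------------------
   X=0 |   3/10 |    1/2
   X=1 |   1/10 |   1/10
0.0051 nats

Mutual information: I(X;Y) = H(X) + H(Y) - H(X,Y)

Marginals:
P(X) = (4/5, 1/5), H(X) = 0.5004 nats
P(Y) = (2/5, 3/5), H(Y) = 0.6730 nats

Joint entropy: H(X,Y) = 1.1683 nats

I(X;Y) = 0.5004 + 0.6730 - 1.1683 = 0.0051 nats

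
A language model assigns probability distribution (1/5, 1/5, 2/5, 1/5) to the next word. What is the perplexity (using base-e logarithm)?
3.7893

Perplexity is e^H (or exp(H) for natural log).

First, H = -Σ p log p = 1.3322 nats
Perplexity = e^1.3322 = 3.7893

Interpretation: The model's uncertainty is equivalent to choosing uniformly among 3.8 options.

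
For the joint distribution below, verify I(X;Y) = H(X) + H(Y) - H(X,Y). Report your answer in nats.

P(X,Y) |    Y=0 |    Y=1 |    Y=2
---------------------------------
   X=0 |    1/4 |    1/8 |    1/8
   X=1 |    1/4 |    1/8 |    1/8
I(X;Y) = 0.0000 nats

Mutual information has multiple equivalent forms:
- I(X;Y) = H(X) - H(X|Y)
- I(X;Y) = H(Y) - H(Y|X)
- I(X;Y) = H(X) + H(Y) - H(X,Y)

Computing all quantities:
H(X) = 0.6931, H(Y) = 1.0397, H(X,Y) = 1.7329
H(X|Y) = 0.6931, H(Y|X) = 1.0397

Verification:
H(X) - H(X|Y) = 0.6931 - 0.6931 = 0.0000
H(Y) - H(Y|X) = 1.0397 - 1.0397 = 0.0000
H(X) + H(Y) - H(X,Y) = 0.6931 + 1.0397 - 1.7329 = 0.0000

All forms give I(X;Y) = 0.0000 nats. ✓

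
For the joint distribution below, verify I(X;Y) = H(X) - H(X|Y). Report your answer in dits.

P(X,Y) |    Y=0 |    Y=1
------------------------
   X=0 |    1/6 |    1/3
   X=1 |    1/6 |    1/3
I(X;Y) = 0.0000 dits

Mutual information has multiple equivalent forms:
- I(X;Y) = H(X) - H(X|Y)
- I(X;Y) = H(Y) - H(Y|X)
- I(X;Y) = H(X) + H(Y) - H(X,Y)

Computing all quantities:
H(X) = 0.3010, H(Y) = 0.2764, H(X,Y) = 0.5775
H(X|Y) = 0.3010, H(Y|X) = 0.2764

Verification:
H(X) - H(X|Y) = 0.3010 - 0.3010 = 0.0000
H(Y) - H(Y|X) = 0.2764 - 0.2764 = 0.0000
H(X) + H(Y) - H(X,Y) = 0.3010 + 0.2764 - 0.5775 = 0.0000

All forms give I(X;Y) = 0.0000 dits. ✓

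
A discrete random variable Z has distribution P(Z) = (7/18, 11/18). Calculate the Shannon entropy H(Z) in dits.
0.2902 dits

Shannon entropy is H(X) = -Σ p(x) log p(x).

For P = (7/18, 11/18):
H = -7/18 × log_10(7/18) -11/18 × log_10(11/18)
H = 0.2902 dits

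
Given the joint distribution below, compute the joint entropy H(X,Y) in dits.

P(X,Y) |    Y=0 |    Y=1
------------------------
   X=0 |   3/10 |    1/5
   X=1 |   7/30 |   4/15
0.5972 dits

Joint entropy is H(X,Y) = -Σ_{x,y} p(x,y) log p(x,y).

Summing over all non-zero entries:
H(X,Y) = -[3/10·log_10(3/10) + 1/5·log_10(1/5) + 7/30·log_10(7/30) + 4/15·log_10(4/15)]
H(X,Y) = 0.5972 dits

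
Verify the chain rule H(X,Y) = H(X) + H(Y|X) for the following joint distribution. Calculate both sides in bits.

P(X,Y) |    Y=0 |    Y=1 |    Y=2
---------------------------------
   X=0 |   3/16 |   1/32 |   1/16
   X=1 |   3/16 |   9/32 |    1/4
H(X,Y) = 2.3266, H(X) = 0.8571, H(Y|X) = 1.4694 (all in bits)

Chain rule: H(X,Y) = H(X) + H(Y|X)

Left side — joint entropy directly:
H(X,Y) = -Σ p(x,y) log p(x,y) = 2.3266 bits

Right side — compute H(Y|X) from the conditional distributions:
P(X) = (9/32, 23/32), so H(X) = 0.8571 bits
H(Y|X) = Σ_x P(X=x) · H(Y|X=x):
  P(Y|X=0) = (2/3, 1/9, 2/9), H(Y|X=0) = 1.2244, weight P(X=0) = 9/32
  P(Y|X=1) = (6/23, 9/23, 8/23), H(Y|X=1) = 1.5653, weight P(X=1) = 23/32
H(Y|X) = 1.4694 bits

H(X) + H(Y|X) = 0.8571 + 1.4694 = 2.3266 bits

Both sides equal 2.3266 bits. ✓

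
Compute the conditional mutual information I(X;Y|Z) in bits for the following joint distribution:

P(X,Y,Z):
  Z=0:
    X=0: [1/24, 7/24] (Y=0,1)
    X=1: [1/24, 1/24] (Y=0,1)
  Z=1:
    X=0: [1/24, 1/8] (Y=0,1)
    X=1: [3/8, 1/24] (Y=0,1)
0.2091 bits

Conditional mutual information: I(X;Y|Z) = H(X|Z) + H(Y|Z) - H(X,Y|Z)

H(Z) = 0.9799
H(X,Z) = 1.7842 → H(X|Z) = 0.8043
H(Y,Z) = 1.7842 → H(Y|Z) = 0.8043
H(X,Y,Z) = 2.3793 → H(X,Y|Z) = 1.3994

I(X;Y|Z) = 0.8043 + 0.8043 - 1.3994 = 0.2091 bits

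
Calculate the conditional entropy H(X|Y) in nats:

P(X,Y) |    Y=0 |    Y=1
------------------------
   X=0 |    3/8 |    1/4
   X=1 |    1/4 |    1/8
0.6593 nats

Using the chain rule: H(X|Y) = H(X,Y) - H(Y)

First, compute H(X,Y) = 1.3209 nats

Marginal P(Y) = (5/8, 3/8)
H(Y) = 0.6616 nats

H(X|Y) = H(X,Y) - H(Y) = 1.3209 - 0.6616 = 0.6593 nats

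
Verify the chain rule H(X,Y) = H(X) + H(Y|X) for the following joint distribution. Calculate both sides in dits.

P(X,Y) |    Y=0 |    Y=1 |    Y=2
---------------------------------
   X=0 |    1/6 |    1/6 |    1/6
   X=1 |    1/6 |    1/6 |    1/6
H(X,Y) = 0.7782, H(X) = 0.3010, H(Y|X) = 0.4771 (all in dits)

Chain rule: H(X,Y) = H(X) + H(Y|X)

Left side — joint entropy directly:
H(X,Y) = -Σ p(x,y) log p(x,y) = 0.7782 dits

Right side — compute H(Y|X) from the conditional distributions:
P(X) = (1/2, 1/2), so H(X) = 0.3010 dits
H(Y|X) = Σ_x P(X=x) · H(Y|X=x):
  P(Y|X=0) = (1/3, 1/3, 1/3), H(Y|X=0) = 0.4771, weight P(X=0) = 1/2
  P(Y|X=1) = (1/3, 1/3, 1/3), H(Y|X=1) = 0.4771, weight P(X=1) = 1/2
H(Y|X) = 0.4771 dits

H(X) + H(Y|X) = 0.3010 + 0.4771 = 0.7782 dits

Both sides equal 0.7782 dits. ✓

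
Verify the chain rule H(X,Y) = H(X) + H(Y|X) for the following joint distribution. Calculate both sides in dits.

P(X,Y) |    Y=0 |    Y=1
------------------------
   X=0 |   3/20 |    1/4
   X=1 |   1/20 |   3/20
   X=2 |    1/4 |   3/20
H(X,Y) = 0.7368, H(X) = 0.4581, H(Y|X) = 0.2787 (all in dits)

Chain rule: H(X,Y) = H(X) + H(Y|X)

Left side — joint entropy directly:
H(X,Y) = -Σ p(x,y) log p(x,y) = 0.7368 dits

Right side — compute H(Y|X) from the conditional distributions:
P(X) = (2/5, 1/5, 2/5), so H(X) = 0.4581 dits
H(Y|X) = Σ_x P(X=x) · H(Y|X=x):
  P(Y|X=0) = (3/8, 5/8), H(Y|X=0) = 0.2873, weight P(X=0) = 2/5
  P(Y|X=1) = (1/4, 3/4), H(Y|X=1) = 0.2442, weight P(X=1) = 1/5
  P(Y|X=2) = (5/8, 3/8), H(Y|X=2) = 0.2873, weight P(X=2) = 2/5
H(Y|X) = 0.2787 dits

H(X) + H(Y|X) = 0.4581 + 0.2787 = 0.7368 dits

Both sides equal 0.7368 dits. ✓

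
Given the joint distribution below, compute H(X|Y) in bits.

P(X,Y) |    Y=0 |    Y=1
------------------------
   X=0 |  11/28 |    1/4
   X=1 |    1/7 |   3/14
0.9105 bits

Using the chain rule: H(X|Y) = H(X,Y) - H(Y)

First, compute H(X,Y) = 1.9068 bits

Marginal P(Y) = (15/28, 13/28)
H(Y) = 0.9963 bits

H(X|Y) = H(X,Y) - H(Y) = 1.9068 - 0.9963 = 0.9105 bits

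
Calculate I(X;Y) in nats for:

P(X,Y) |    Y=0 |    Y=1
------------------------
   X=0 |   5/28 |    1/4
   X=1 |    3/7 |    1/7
0.0576 nats

Mutual information: I(X;Y) = H(X) + H(Y) - H(X,Y)

Marginals:
P(X) = (3/7, 4/7), H(X) = 0.6829 nats
P(Y) = (17/28, 11/28), H(Y) = 0.6700 nats

Joint entropy: H(X,Y) = 1.2953 nats

I(X;Y) = 0.6829 + 0.6700 - 1.2953 = 0.0576 nats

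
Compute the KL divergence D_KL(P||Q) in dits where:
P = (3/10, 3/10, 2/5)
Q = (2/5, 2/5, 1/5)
0.0454 dits

KL divergence: D_KL(P||Q) = Σ p(x) log(p(x)/q(x))

Computing term by term:
  x=0: 3/10 × log_10[(3/10)/(2/5)] = 3/10 × -0.1249 = -0.0375
  x=1: 3/10 × log_10[(3/10)/(2/5)] = 3/10 × -0.1249 = -0.0375
  x=2: 2/5 × log_10[(2/5)/(1/5)] = 2/5 × 0.3010 = 0.1204

D_KL(P||Q) = 0.0454 dits

Note: KL divergence is always non-negative and equals 0 iff P = Q.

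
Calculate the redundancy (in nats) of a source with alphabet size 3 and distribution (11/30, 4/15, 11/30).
0.0104 nats

Redundancy measures how far a source is from maximum entropy:
R = H_max - H(X)

Maximum entropy for 3 symbols: H_max = log_e(3) = 1.0986 nats
Actual entropy: H(X) = 1.0882 nats
Redundancy: R = 1.0986 - 1.0882 = 0.0104 nats

This redundancy represents potential for compression: the source could be compressed by 0.0104 nats per symbol.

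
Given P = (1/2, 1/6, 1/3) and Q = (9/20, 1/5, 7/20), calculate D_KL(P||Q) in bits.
0.0087 bits

KL divergence: D_KL(P||Q) = Σ p(x) log(p(x)/q(x))

Computing term by term:
  x=0: 1/2 × log_2[(1/2)/(9/20)] = 1/2 × 0.1520 = 0.0760
  x=1: 1/6 × log_2[(1/6)/(1/5)] = 1/6 × -0.2630 = -0.0438
  x=2: 1/3 × log_2[(1/3)/(7/20)] = 1/3 × -0.0704 = -0.0235

D_KL(P||Q) = 0.0087 bits

Note: KL divergence is always non-negative and equals 0 iff P = Q.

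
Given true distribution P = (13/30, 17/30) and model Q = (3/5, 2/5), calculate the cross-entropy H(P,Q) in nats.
0.7406 nats

Cross-entropy: H(P,Q) = -Σ p(x) log q(x)

Alternatively: H(P,Q) = H(P) + D_KL(P||Q)
H(P) = 0.6842 nats
D_KL(P||Q) = 0.0564 nats

H(P,Q) = 0.6842 + 0.0564 = 0.7406 nats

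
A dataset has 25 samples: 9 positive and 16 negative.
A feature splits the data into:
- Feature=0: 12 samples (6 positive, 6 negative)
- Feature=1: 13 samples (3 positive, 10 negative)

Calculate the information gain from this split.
0.0574 bits

Information Gain = H(Y) - H(Y|Feature)

Before split:
P(positive) = 9/25 = 0.3600
H(Y) = 0.9427 bits

After split:
Feature=0: H = 1.0000 bits (weight = 12/25)
Feature=1: H = 0.7793 bits (weight = 13/25)
H(Y|Feature) = (12/25)×1.0000 + (13/25)×0.7793 = 0.8853 bits

Information Gain = 0.9427 - 0.8853 = 0.0574 bits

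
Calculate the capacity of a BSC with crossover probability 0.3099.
0.1069 bits

For a binary symmetric channel (BSC) with error probability p:
Capacity C = 1 - H(p) bits per symbol

where H(p) = -p log₂(p) - (1-p) log₂(1-p) is the binary entropy function.

H(0.3099) = 0.8931 bits
C = 1 - 0.8931 = 0.1069 bits per symbol

This means we can reliably transmit up to 0.1069 bits of information per channel use.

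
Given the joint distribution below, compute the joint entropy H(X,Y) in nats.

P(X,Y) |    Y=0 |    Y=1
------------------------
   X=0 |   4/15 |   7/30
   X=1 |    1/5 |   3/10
1.3751 nats

Joint entropy is H(X,Y) = -Σ_{x,y} p(x,y) log p(x,y).

Summing over all non-zero entries:
H(X,Y) = -[4/15·log_e(4/15) + 7/30·log_e(7/30) + 1/5·log_e(1/5) + 3/10·log_e(3/10)]
H(X,Y) = 1.3751 nats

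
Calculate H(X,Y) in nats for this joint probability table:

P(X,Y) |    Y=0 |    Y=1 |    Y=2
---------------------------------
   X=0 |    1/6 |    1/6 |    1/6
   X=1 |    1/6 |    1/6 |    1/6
1.7918 nats

Joint entropy is H(X,Y) = -Σ_{x,y} p(x,y) log p(x,y).

Summing over all non-zero entries:
H(X,Y) = -[1/6·log_e(1/6) + 1/6·log_e(1/6) + 1/6·log_e(1/6) + 1/6·log_e(1/6) + 1/6·log_e(1/6) + 1/6·log_e(1/6)]
H(X,Y) = 1.7918 nats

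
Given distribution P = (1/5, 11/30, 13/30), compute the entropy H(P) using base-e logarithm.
1.0521 nats

Shannon entropy is H(X) = -Σ p(x) log p(x).

For P = (1/5, 11/30, 13/30):
H = -1/5 × log_e(1/5) -11/30 × log_e(11/30) -13/30 × log_e(13/30)
H = 1.0521 nats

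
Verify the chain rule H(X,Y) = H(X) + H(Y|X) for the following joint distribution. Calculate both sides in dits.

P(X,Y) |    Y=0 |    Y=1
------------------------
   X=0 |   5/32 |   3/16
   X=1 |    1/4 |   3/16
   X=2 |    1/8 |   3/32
H(X,Y) = 0.7584, H(X) = 0.4609, H(Y|X) = 0.2975 (all in dits)

Chain rule: H(X,Y) = H(X) + H(Y|X)

Left side — joint entropy directly:
H(X,Y) = -Σ p(x,y) log p(x,y) = 0.7584 dits

Right side — compute H(Y|X) from the conditional distributions:
P(X) = (11/32, 7/16, 7/32), so H(X) = 0.4609 dits
H(Y|X) = Σ_x P(X=x) · H(Y|X=x):
  P(Y|X=0) = (5/11, 6/11), H(Y|X=0) = 0.2992, weight P(X=0) = 11/32
  P(Y|X=1) = (4/7, 3/7), H(Y|X=1) = 0.2966, weight P(X=1) = 7/16
  P(Y|X=2) = (4/7, 3/7), H(Y|X=2) = 0.2966, weight P(X=2) = 7/32
H(Y|X) = 0.2975 dits

H(X) + H(Y|X) = 0.4609 + 0.2975 = 0.7584 dits

Both sides equal 0.7584 dits. ✓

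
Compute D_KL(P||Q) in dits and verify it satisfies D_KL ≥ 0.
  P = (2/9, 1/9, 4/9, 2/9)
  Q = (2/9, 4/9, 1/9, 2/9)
0.2007 dits

KL divergence satisfies the Gibbs inequality: D_KL(P||Q) ≥ 0 for all distributions P, Q.

D_KL(P||Q) = Σ p(x) log(p(x)/q(x))
Term by term:
  x=0: 2/9 × log_10[(2/9)/(2/9)] = 0.0000
  x=1: 1/9 × log_10[(1/9)/(4/9)] = -0.0669
  x=2: 4/9 × log_10[(4/9)/(1/9)] = 0.2676
  x=3: 2/9 × log_10[(2/9)/(2/9)] = 0.0000
D_KL(P||Q) = 0.2007 dits

D_KL(P||Q) = 0.2007 ≥ 0 ✓

This non-negativity is a fundamental property: relative entropy cannot be negative because it measures how different Q is from P.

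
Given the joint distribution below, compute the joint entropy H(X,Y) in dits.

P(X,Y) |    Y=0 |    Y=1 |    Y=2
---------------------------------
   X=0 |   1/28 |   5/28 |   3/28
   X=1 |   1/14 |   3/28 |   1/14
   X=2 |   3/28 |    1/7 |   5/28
0.9152 dits

Joint entropy is H(X,Y) = -Σ_{x,y} p(x,y) log p(x,y).

Summing over all non-zero entries:
H(X,Y) = -[1/28·log_10(1/28) + 5/28·log_10(5/28) + 3/28·log_10(3/28) + 1/14·log_10(1/14) + 3/28·log_10(3/28) + 1/14·log_10(1/14) + 3/28·log_10(3/28) + 1/7·log_10(1/7) + 5/28·log_10(5/28)]
H(X,Y) = 0.9152 dits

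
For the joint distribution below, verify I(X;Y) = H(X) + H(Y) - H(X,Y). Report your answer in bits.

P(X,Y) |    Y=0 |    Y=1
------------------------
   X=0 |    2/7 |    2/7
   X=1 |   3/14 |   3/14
I(X;Y) = 0.0000 bits

Mutual information has multiple equivalent forms:
- I(X;Y) = H(X) - H(X|Y)
- I(X;Y) = H(Y) - H(Y|X)
- I(X;Y) = H(X) + H(Y) - H(X,Y)

Computing all quantities:
H(X) = 0.9852, H(Y) = 1.0000, H(X,Y) = 1.9852
H(X|Y) = 0.9852, H(Y|X) = 1.0000

Verification:
H(X) - H(X|Y) = 0.9852 - 0.9852 = 0.0000
H(Y) - H(Y|X) = 1.0000 - 1.0000 = 0.0000
H(X) + H(Y) - H(X,Y) = 0.9852 + 1.0000 - 1.9852 = 0.0000

All forms give I(X;Y) = 0.0000 bits. ✓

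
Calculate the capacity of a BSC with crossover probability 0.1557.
0.3761 bits

For a binary symmetric channel (BSC) with error probability p:
Capacity C = 1 - H(p) bits per symbol

where H(p) = -p log₂(p) - (1-p) log₂(1-p) is the binary entropy function.

H(0.1557) = 0.6239 bits
C = 1 - 0.6239 = 0.3761 bits per symbol

This means we can reliably transmit up to 0.3761 bits of information per channel use.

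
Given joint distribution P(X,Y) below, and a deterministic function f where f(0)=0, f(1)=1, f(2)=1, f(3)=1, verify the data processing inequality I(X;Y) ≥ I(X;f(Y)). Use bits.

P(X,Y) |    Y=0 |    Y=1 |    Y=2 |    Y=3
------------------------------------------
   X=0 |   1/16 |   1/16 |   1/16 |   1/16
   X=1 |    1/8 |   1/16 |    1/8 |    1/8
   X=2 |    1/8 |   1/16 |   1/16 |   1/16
I(X;Y) = 0.0234, I(X;f(Y)) = 0.0122, inequality holds: 0.0234 ≥ 0.0122

Data Processing Inequality: For any Markov chain X → Y → Z, we have I(X;Y) ≥ I(X;Z).

Here Z = f(Y) is a deterministic function of Y, forming X → Y → Z.

Original I(X;Y) = 0.0234 bits

After applying f:
P(X,Z) where Z=f(Y):
- P(X,Z=0) = P(X,Y=0)
- P(X,Z=1) = P(X,Y=1) + P(X,Y=2) + P(X,Y=3)

I(X;Z) = I(X;f(Y)) = 0.0122 bits

Verification: 0.0234 ≥ 0.0122 ✓

Information cannot be created by processing; the function f can only lose information about X.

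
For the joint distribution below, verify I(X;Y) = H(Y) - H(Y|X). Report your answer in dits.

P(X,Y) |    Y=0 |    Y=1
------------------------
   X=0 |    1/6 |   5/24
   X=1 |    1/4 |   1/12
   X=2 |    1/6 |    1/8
I(X;Y) = 0.0152 dits

Mutual information has multiple equivalent forms:
- I(X;Y) = H(X) - H(X|Y)
- I(X;Y) = H(Y) - H(Y|X)
- I(X;Y) = H(X) + H(Y) - H(X,Y)

Computing all quantities:
H(X) = 0.4749, H(Y) = 0.2950, H(X,Y) = 0.7546
H(X|Y) = 0.4597, H(Y|X) = 0.2798

Verification:
H(X) - H(X|Y) = 0.4749 - 0.4597 = 0.0152
H(Y) - H(Y|X) = 0.2950 - 0.2798 = 0.0152
H(X) + H(Y) - H(X,Y) = 0.4749 + 0.2950 - 0.7546 = 0.0152

All forms give I(X;Y) = 0.0152 dits. ✓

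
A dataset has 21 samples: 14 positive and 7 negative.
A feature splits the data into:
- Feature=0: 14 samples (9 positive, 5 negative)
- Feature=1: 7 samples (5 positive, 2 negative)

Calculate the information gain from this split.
0.0037 bits

Information Gain = H(Y) - H(Y|Feature)

Before split:
P(positive) = 14/21 = 0.6667
H(Y) = 0.9183 bits

After split:
Feature=0: H = 0.9403 bits (weight = 14/21)
Feature=1: H = 0.8631 bits (weight = 7/21)
H(Y|Feature) = (14/21)×0.9403 + (7/21)×0.8631 = 0.9146 bits

Information Gain = 0.9183 - 0.9146 = 0.0037 bits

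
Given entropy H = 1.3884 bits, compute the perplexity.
2.6179

Perplexity is 2^H (or exp(H) for natural log).

H = 1.3884 bits
Perplexity = 2^1.3884 = 2.6179

Interpretation: The model's uncertainty is equivalent to choosing uniformly among 2.6 options.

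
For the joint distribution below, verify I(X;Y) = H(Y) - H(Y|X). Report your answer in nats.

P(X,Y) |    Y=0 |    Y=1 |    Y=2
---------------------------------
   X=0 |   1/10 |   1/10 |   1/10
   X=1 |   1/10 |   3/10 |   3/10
I(X;Y) = 0.0224 nats

Mutual information has multiple equivalent forms:
- I(X;Y) = H(X) - H(X|Y)
- I(X;Y) = H(Y) - H(Y|X)
- I(X;Y) = H(X) + H(Y) - H(X,Y)

Computing all quantities:
H(X) = 0.6109, H(Y) = 1.0549, H(X,Y) = 1.6434
H(X|Y) = 0.5885, H(Y|X) = 1.0326

Verification:
H(X) - H(X|Y) = 0.6109 - 0.5885 = 0.0224
H(Y) - H(Y|X) = 1.0549 - 1.0326 = 0.0224
H(X) + H(Y) - H(X,Y) = 0.6109 + 1.0549 - 1.6434 = 0.0224

All forms give I(X;Y) = 0.0224 nats. ✓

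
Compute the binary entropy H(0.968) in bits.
0.2043 bits

The binary entropy function is:
H(p) = -p log(p) - (1-p) log(1-p)

H(0.968) = -0.968 × log_2(0.968) - 0.032 × log_2(0.032)
H(0.968) = 0.2043 bits

Note: Binary entropy is maximized at p=0.5 (H=1 bit) and minimized at p=0 or p=1 (H=0).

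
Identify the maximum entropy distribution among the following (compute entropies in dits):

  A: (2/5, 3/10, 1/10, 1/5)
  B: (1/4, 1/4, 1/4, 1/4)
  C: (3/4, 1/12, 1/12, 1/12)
B

For a discrete distribution over n outcomes, entropy is maximized by the uniform distribution.

Computing entropies:
H(A) = 0.5558 dits
H(B) = 0.6021 dits
H(C) = 0.3635 dits

The uniform distribution (where all probabilities equal 1/4) achieves the maximum entropy of log_10(4) = 0.6021 dits.

Distribution B has the highest entropy.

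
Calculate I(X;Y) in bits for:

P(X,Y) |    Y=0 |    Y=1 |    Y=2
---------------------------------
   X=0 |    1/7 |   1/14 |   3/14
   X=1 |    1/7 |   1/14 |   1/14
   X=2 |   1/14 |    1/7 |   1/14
0.0949 bits

Mutual information: I(X;Y) = H(X) + H(Y) - H(X,Y)

Marginals:
P(X) = (3/7, 2/7, 2/7), H(X) = 1.5567 bits
P(Y) = (5/14, 2/7, 5/14), H(Y) = 1.5774 bits

Joint entropy: H(X,Y) = 3.0391 bits

I(X;Y) = 1.5567 + 1.5774 - 3.0391 = 0.0949 bits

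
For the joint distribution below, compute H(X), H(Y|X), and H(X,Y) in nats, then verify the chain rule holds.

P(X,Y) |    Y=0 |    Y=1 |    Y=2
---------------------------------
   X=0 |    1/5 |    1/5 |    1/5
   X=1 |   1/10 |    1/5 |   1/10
H(X,Y) = 1.7481, H(X) = 0.6730, H(Y|X) = 1.0751 (all in nats)

Chain rule: H(X,Y) = H(X) + H(Y|X)

Left side — joint entropy directly:
H(X,Y) = -Σ p(x,y) log p(x,y) = 1.7481 nats

Right side — compute H(Y|X) from the conditional distributions:
P(X) = (3/5, 2/5), so H(X) = 0.6730 nats
H(Y|X) = Σ_x P(X=x) · H(Y|X=x):
  P(Y|X=0) = (1/3, 1/3, 1/3), H(Y|X=0) = 1.0986, weight P(X=0) = 3/5
  P(Y|X=1) = (1/4, 1/2, 1/4), H(Y|X=1) = 1.0397, weight P(X=1) = 2/5
H(Y|X) = 1.0751 nats

H(X) + H(Y|X) = 0.6730 + 1.0751 = 1.7481 nats

Both sides equal 1.7481 nats. ✓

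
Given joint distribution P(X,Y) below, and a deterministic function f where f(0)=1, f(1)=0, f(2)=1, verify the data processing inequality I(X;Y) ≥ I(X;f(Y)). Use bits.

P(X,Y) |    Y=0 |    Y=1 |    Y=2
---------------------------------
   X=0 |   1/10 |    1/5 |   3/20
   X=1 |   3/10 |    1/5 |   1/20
I(X;Y) = 0.1060, I(X;f(Y)) = 0.0049, inequality holds: 0.1060 ≥ 0.0049

Data Processing Inequality: For any Markov chain X → Y → Z, we have I(X;Y) ≥ I(X;Z).

Here Z = f(Y) is a deterministic function of Y, forming X → Y → Z.

Original I(X;Y) = 0.1060 bits

After applying f:
P(X,Z) where Z=f(Y):
- P(X,Z=0) = P(X,Y=1)
- P(X,Z=1) = P(X,Y=0) + P(X,Y=2)

I(X;Z) = I(X;f(Y)) = 0.0049 bits

Verification: 0.1060 ≥ 0.0049 ✓

Information cannot be created by processing; the function f can only lose information about X.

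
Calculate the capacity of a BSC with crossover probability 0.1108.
0.4977 bits

For a binary symmetric channel (BSC) with error probability p:
Capacity C = 1 - H(p) bits per symbol

where H(p) = -p log₂(p) - (1-p) log₂(1-p) is the binary entropy function.

H(0.1108) = 0.5023 bits
C = 1 - 0.5023 = 0.4977 bits per symbol

This means we can reliably transmit up to 0.4977 bits of information per channel use.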